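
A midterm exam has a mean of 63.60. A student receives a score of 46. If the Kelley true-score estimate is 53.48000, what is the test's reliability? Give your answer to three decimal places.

T̂ = ρX + (1 − ρ)μ  ⇒  T̂ − μ = ρ(X − μ)
ρ = (T̂ − μ)/(X − μ) = (53.48000 − 63.60) / (46 − 63.60) = -10.12000 / -17.60 = 0.57500

0.575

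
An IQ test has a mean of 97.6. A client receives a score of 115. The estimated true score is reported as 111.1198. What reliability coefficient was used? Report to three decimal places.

T̂ = ρX + (1 − ρ)μ  ⇒  T̂ − μ = ρ(X − μ)
ρ = (T̂ − μ)/(X − μ) = (111.1198 − 97.6) / (115 − 97.6) = 13.5198 / 17.4 = 0.77700

0.777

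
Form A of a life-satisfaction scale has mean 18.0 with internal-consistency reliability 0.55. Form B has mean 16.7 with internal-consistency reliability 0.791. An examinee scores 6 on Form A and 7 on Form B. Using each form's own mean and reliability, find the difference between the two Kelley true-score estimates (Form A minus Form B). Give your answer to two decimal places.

2.37

T̂_A = 0.55(6) + 0.45(18.0) = 11.4000
T̂_B = 0.791(7) + 0.209(16.7) = 9.0273
T̂_A − T̂_B = 2.3727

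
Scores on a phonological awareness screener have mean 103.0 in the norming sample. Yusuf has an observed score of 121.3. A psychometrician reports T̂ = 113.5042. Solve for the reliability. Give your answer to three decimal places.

T̂ = ρX + (1 − ρ)μ  ⇒  T̂ − μ = ρ(X − μ)
ρ = (T̂ − μ)/(X − μ) = (113.5042 − 103.0) / (121.3 − 103.0) = 10.5042 / 18.3 = 0.57400

0.574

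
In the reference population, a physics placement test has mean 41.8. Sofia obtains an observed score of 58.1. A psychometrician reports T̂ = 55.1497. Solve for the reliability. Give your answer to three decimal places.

0.819

T̂ = ρX + (1 − ρ)μ  ⇒  T̂ − μ = ρ(X − μ)
ρ = (T̂ − μ)/(X − μ) = (55.1497 − 41.8) / (58.1 − 41.8) = 13.3497 / 16.3 = 0.81900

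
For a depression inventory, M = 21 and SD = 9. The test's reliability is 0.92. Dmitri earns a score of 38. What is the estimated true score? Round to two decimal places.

36.64

Regress the observed score toward the mean by the unreliability: T̂ = 0.92·38 + 0.08·21 = 34.96 + 1.68 = 36.640.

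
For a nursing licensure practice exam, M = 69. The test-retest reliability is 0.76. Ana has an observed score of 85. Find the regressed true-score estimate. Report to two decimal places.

81.16

Kelley's formula gives T̂ = 0.76·85 + 0.24·69 = 64.60 + 16.56 = 81.160.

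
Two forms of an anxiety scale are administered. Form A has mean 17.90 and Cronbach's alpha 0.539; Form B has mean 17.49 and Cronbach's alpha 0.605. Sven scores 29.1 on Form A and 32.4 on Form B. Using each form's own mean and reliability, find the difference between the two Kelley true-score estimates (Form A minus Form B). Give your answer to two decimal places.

T̂_A = 0.539(29.1) + 0.461(17.90) = 23.9368
T̂_B = 0.605(32.4) + 0.395(17.49) = 26.5106
T̂_A − T̂_B = -2.5738

-2.57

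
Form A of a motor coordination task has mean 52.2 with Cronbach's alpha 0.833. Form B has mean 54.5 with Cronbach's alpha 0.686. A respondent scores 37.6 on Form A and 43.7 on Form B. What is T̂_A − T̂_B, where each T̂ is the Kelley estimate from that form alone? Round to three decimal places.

T̂_A = 0.833(37.6) + 0.167(52.2) = 40.03820
T̂_B = 0.686(43.7) + 0.314(54.5) = 47.09120
T̂_A − T̂_B = -7.05300

-7.053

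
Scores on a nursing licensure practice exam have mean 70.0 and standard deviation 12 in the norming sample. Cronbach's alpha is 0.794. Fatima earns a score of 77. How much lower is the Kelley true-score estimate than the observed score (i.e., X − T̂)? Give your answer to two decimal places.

T̂ = ρX + (1 − ρ)μ
  = 0.794 × 77 + 0.206 × 70.0
  = 61.138 + 14.4200
  = 75.5580
  ≈ 75.558
X − T̂ = 77 − 75.558 = 1.442 → 1.44

1.44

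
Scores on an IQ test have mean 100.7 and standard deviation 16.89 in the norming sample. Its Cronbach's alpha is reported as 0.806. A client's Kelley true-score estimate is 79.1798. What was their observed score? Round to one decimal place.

T̂ = ρX + (1 − ρ)μ  ⇒  X = (T̂ − (1 − ρ)μ) / ρ
X = (79.1798 − 0.194 × 100.7) / 0.806 = (79.1798 − 19.5358) / 0.806 = 59.6440 / 0.806 = 74.000

74.0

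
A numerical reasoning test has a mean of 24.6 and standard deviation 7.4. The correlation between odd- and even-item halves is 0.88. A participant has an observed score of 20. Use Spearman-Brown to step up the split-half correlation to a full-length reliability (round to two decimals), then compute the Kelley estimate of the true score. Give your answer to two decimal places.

Spearman-Brown: ρ = 2r/(1 + r) = 2(0.88)/(1 + 0.88) = 1.760/1.88 = 0.9362 → 0.94
T̂ = 0.94(20) + 0.06(24.6) = 18.80 + 1.476 = 20.276 → 20.28

20.28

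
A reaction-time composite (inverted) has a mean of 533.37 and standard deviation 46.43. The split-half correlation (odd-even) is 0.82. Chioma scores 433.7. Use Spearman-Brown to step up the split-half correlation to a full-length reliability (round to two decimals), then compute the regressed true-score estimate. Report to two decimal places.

Spearman-Brown: ρ = 2r/(1 + r) = 2(0.82)/(1 + 0.82) = 1.640/1.82 = 0.9011 → 0.90
T̂ = 0.90(433.7) + 0.10(533.37) = 390.330 + 53.3370 = 443.667 → 443.67

443.67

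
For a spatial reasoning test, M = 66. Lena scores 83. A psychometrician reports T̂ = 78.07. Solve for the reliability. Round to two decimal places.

T̂ = ρX + (1 − ρ)μ  ⇒  T̂ − μ = ρ(X − μ)
ρ = (T̂ − μ)/(X − μ) = (78.07 − 66) / (83 − 66) = 12.07 / 17.0 = 0.7100

0.71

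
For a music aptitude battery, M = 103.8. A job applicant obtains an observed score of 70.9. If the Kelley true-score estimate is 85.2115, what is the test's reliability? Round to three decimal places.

T̂ = ρX + (1 − ρ)μ  ⇒  T̂ − μ = ρ(X − μ)
ρ = (T̂ − μ)/(X − μ) = (85.2115 − 103.8) / (70.9 − 103.8) = -18.5885 / -32.9 = 0.56500

0.565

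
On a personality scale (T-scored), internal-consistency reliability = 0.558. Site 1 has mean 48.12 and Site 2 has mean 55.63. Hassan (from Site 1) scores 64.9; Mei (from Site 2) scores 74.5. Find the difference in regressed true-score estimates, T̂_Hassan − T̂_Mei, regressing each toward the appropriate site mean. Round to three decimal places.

T̂_Hassan = 0.558(64.9) + 0.442(48.12) = 57.48324
T̂_Mei = 0.558(74.5) + 0.442(55.63) = 66.15946
Difference = 57.48324 − 66.15946 = -8.67622

-8.676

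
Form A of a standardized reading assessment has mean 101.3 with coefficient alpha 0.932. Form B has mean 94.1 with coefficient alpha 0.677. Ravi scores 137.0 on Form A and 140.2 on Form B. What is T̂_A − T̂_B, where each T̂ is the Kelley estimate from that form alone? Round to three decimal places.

9.263

T̂_A = 0.932(137.0) + 0.068(101.3) = 134.57240
T̂_B = 0.677(140.2) + 0.323(94.1) = 125.30970
T̂_A − T̂_B = 9.26270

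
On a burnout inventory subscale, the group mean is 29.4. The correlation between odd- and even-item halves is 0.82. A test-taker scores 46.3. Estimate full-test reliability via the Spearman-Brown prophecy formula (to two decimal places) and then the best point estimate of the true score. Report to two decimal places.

44.61

Spearman-Brown: ρ = 2r/(1 + r) = 2(0.82)/(1 + 0.82) = 1.640/1.82 = 0.9011 → 0.90
T̂ = 0.90(46.3) + 0.10(29.4) = 41.670 + 2.940 = 44.610 → 44.61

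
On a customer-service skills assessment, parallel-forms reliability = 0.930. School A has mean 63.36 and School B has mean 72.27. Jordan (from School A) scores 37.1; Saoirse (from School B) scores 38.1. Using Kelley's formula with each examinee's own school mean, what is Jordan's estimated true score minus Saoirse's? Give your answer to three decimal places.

T̂_Jordan = 0.930(37.1) + 0.070(63.36) = 38.93820
T̂_Saoirse = 0.930(38.1) + 0.070(72.27) = 40.49190
Difference = 38.93820 − 40.49190 = -1.55370

-1.554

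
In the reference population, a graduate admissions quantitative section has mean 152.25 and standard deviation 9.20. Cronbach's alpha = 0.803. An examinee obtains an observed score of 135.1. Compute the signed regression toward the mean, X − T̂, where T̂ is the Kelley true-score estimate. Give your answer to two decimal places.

T̂ = 0.803(135.1) + 0.197(152.25) = 108.4853 + 29.99325 = 138.4785 → 138.479
X − T̂ = 135.1 − 138.479 = -3.379 → -3.38

-3.38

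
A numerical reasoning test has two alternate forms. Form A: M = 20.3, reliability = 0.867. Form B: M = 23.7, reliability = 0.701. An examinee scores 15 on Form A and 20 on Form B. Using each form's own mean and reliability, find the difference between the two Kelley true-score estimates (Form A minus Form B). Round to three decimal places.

-5.401

T̂_A = 0.867(15) + 0.133(20.3) = 15.70490
T̂_B = 0.701(20) + 0.299(23.7) = 21.10630
T̂_A − T̂_B = -5.40140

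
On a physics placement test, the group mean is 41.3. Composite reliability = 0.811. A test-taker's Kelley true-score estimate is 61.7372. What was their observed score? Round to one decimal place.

66.5

T̂ = ρX + (1 − ρ)μ  ⇒  X = (T̂ − (1 − ρ)μ) / ρ
X = (61.7372 − 0.189 × 41.3) / 0.811 = (61.7372 − 7.8057) / 0.811 = 53.9315 / 0.811 = 66.500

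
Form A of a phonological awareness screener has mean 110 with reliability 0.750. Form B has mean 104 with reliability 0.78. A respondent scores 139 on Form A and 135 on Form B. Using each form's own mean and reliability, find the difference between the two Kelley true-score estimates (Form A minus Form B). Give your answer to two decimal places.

T̂_A = 0.750(139) + 0.250(110) = 131.7500
T̂_B = 0.78(135) + 0.22(104) = 128.1800
T̂_A − T̂_B = 3.5700

3.57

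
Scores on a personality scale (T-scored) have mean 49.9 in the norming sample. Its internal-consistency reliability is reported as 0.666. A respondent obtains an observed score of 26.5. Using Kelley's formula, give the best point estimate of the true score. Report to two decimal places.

Weight the observed score by reliability and the mean by (1 − reliability): T̂ = 0.666·26.5 + 0.334·49.9 = 17.6490 + 16.6666 = 34.316.

34.32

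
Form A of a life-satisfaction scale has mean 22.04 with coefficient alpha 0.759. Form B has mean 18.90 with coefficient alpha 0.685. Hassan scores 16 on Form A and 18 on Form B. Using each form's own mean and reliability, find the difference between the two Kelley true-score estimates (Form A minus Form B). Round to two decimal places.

-0.83

T̂_A = 0.759(16) + 0.241(22.04) = 17.4556
T̂_B = 0.685(18) + 0.315(18.90) = 18.2835
T̂_A − T̂_B = -0.8279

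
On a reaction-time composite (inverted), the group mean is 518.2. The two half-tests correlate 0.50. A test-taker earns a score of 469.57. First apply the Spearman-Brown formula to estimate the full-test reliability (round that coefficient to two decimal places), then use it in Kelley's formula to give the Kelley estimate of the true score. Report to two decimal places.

Spearman-Brown: ρ = 2r/(1 + r) = 2(0.50)/(1 + 0.50) = 1.000/1.50 = 0.6667 → 0.67
Weight the observed score by reliability and the mean by (1 − reliability): T̂ = 0.67·469.57 + 0.33·518.2 = 314.6119 + 171.006 = 485.618.

485.62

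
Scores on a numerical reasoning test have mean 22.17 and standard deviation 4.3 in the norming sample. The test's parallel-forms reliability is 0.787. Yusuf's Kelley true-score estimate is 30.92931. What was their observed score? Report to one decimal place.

T̂ = ρX + (1 − ρ)μ  ⇒  X = (T̂ − (1 − ρ)μ) / ρ
X = (30.92931 − 0.213 × 22.17) / 0.787 = (30.92931 − 4.72221) / 0.787 = 26.20710 / 0.787 = 33.300

33.3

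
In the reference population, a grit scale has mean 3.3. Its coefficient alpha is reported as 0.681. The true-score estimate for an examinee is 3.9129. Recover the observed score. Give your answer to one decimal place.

4.2

T̂ = ρX + (1 − ρ)μ  ⇒  X = (T̂ − (1 − ρ)μ) / ρ
X = (3.9129 − 0.319 × 3.3) / 0.681 = (3.9129 − 1.0527) / 0.681 = 2.8602 / 0.681 = 4.200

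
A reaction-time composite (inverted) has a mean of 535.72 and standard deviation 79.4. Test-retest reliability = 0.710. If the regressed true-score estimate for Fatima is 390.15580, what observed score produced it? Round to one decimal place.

T̂ = ρX + (1 − ρ)μ  ⇒  X = (T̂ − (1 − ρ)μ) / ρ
X = (390.15580 − 0.290 × 535.72) / 0.710 = (390.15580 − 155.35880) / 0.710 = 234.79700 / 0.710 = 330.700

330.7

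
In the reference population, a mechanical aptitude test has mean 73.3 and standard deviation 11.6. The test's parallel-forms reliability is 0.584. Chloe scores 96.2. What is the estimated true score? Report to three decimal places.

86.674

T̂ = ρX + (1 − ρ)μ
  = 0.584 × 96.2 + 0.416 × 73.3
  = 56.1808 + 30.4928
  = 86.6736
  ≈ 86.674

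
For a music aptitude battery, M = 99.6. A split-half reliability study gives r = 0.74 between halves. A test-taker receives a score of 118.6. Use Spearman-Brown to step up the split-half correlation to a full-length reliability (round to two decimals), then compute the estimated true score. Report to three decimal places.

115.750

Spearman-Brown: ρ = 2r/(1 + r) = 2(0.74)/(1 + 0.74) = 1.480/1.74 = 0.8506 → 0.85
T̂ = 0.85(118.6) + 0.15(99.6) = 100.810 + 14.940 = 115.7500 → 115.750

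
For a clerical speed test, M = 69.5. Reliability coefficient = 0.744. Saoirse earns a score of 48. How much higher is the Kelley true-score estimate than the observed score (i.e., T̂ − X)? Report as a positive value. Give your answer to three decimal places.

Regress the observed score toward the mean by the unreliability: T̂ = 0.744·48 + 0.256·69.5 = 35.712 + 17.7920 = 53.50400.
T̂ − X = 53.5040 − 48 = 5.5040 → 5.504

5.504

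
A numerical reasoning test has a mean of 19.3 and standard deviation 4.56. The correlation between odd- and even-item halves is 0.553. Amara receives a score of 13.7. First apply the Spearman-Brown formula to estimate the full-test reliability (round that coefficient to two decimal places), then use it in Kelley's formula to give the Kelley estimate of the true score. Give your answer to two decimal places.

15.32

Spearman-Brown: ρ = 2r/(1 + r) = 2(0.553)/(1 + 0.553) = 1.1060/1.553 = 0.7122 → 0.71
T̂ = 0.71(13.7) + 0.29(19.3) = 9.727 + 5.597 = 15.324 → 15.32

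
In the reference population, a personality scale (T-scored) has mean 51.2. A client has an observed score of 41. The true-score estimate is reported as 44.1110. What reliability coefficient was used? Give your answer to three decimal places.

T̂ = ρX + (1 − ρ)μ  ⇒  T̂ − μ = ρ(X − μ)
ρ = (T̂ − μ)/(X − μ) = (44.1110 − 51.2) / (41 − 51.2) = -7.0890 / -10.2 = 0.69500

0.695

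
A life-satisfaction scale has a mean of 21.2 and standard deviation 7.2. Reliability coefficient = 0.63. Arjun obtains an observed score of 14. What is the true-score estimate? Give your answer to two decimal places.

T̂ = ρX + (1 − ρ)μ
  = 0.63 × 14 + 0.37 × 21.2
  = 8.82 + 7.844
  = 16.664
  ≈ 16.66

16.66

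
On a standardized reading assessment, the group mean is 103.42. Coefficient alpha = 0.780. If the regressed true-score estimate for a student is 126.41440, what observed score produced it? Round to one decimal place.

132.9

T̂ = ρX + (1 − ρ)μ  ⇒  X = (T̂ − (1 − ρ)μ) / ρ
X = (126.41440 − 0.220 × 103.42) / 0.780 = (126.41440 − 22.75240) / 0.780 = 103.66200 / 0.780 = 132.900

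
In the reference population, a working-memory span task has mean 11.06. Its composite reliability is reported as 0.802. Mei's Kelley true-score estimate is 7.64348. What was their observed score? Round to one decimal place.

T̂ = ρX + (1 − ρ)μ  ⇒  X = (T̂ − (1 − ρ)μ) / ρ
X = (7.64348 − 0.198 × 11.06) / 0.802 = (7.64348 − 2.18988) / 0.802 = 5.45360 / 0.802 = 6.800

6.8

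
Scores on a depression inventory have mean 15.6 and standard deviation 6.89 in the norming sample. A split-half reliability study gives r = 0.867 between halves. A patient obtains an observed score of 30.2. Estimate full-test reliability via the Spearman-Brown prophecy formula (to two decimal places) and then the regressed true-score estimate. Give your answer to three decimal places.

29.178

Spearman-Brown: ρ = 2r/(1 + r) = 2(0.867)/(1 + 0.867) = 1.7340/1.867 = 0.9288 → 0.93
T̂ = 0.93(30.2) + 0.07(15.6) = 28.086 + 1.092 = 29.1780 → 29.178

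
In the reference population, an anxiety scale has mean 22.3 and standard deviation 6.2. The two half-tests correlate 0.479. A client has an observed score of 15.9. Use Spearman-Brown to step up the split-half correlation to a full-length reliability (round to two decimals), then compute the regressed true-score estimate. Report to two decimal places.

18.14

Spearman-Brown: ρ = 2r/(1 + r) = 2(0.479)/(1 + 0.479) = 0.9580/1.479 = 0.6477 → 0.65
T̂ = ρX + (1 − ρ)μ
  = 0.65 × 15.9 + 0.35 × 22.3
  = 10.335 + 7.805
  = 18.140
  ≈ 18.14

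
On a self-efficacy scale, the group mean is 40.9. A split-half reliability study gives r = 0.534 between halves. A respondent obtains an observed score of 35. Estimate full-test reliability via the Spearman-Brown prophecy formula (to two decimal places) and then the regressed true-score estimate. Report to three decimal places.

Spearman-Brown: ρ = 2r/(1 + r) = 2(0.534)/(1 + 0.534) = 1.0680/1.534 = 0.6962 → 0.70
T̂ = 0.70(35) + 0.30(40.9) = 24.50 + 12.270 = 36.7700 → 36.770

36.770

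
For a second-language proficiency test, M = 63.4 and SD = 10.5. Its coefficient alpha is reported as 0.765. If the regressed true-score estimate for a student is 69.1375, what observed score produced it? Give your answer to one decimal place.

70.9

T̂ = ρX + (1 − ρ)μ  ⇒  X = (T̂ − (1 − ρ)μ) / ρ
X = (69.1375 − 0.235 × 63.4) / 0.765 = (69.1375 − 14.8990) / 0.765 = 54.2385 / 0.765 = 70.900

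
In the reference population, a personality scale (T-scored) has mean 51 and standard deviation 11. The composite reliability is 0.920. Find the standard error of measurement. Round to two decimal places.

SEM = SD · √(1 − ρ) = 11 × √0.080 = 11 × 0.2828 = 3.111

3.11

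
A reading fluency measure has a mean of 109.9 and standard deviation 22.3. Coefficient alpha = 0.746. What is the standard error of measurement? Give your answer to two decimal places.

11.24

SEM = SD · √(1 − ρ) = 22.3 × √0.254 = 22.3 × 0.5040 = 11.239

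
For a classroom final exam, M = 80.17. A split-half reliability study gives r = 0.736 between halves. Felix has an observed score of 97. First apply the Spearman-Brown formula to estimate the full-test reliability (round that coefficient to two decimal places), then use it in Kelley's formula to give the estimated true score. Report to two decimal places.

94.48

Spearman-Brown: ρ = 2r/(1 + r) = 2(0.736)/(1 + 0.736) = 1.4720/1.736 = 0.8479 → 0.85
T̂ = ρX + (1 − ρ)μ
  = 0.85 × 97 + 0.15 × 80.17
  = 82.45 + 12.0255
  = 94.475
  ≈ 94.48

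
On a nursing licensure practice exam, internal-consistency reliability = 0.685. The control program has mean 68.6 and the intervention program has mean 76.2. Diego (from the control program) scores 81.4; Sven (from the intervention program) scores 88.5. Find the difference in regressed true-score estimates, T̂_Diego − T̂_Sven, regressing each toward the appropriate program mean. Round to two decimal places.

T̂_Diego = 0.685(81.4) + 0.315(68.6) = 77.3680
T̂_Sven = 0.685(88.5) + 0.315(76.2) = 84.6255
Difference = 77.3680 − 84.6255 = -7.2575

-7.26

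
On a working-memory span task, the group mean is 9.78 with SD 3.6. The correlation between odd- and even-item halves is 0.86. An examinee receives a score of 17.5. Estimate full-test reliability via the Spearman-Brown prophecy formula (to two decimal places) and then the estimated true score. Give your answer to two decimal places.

Spearman-Brown: ρ = 2r/(1 + r) = 2(0.86)/(1 + 0.86) = 1.720/1.86 = 0.9247 → 0.92
T̂ = ρX + (1 − ρ)μ
  = 0.92 × 17.5 + 0.08 × 9.78
  = 16.100 + 0.7824
  = 16.882
  ≈ 16.88

16.88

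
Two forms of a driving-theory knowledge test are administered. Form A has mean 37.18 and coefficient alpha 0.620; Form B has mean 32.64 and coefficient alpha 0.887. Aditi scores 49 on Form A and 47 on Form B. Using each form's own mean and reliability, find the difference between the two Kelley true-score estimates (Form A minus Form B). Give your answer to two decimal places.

T̂_A = 0.620(49) + 0.380(37.18) = 44.5084
T̂_B = 0.887(47) + 0.113(32.64) = 45.3773
T̂_A − T̂_B = -0.8689

-0.87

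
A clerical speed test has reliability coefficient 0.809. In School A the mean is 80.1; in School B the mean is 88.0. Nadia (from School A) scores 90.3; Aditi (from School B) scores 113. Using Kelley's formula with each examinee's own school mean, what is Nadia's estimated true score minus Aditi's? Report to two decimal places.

T̂_Nadia = 0.809(90.3) + 0.191(80.1) = 88.3518
T̂_Aditi = 0.809(113) + 0.191(88.0) = 108.2250
Difference = 88.3518 − 108.2250 = -19.8732

-19.87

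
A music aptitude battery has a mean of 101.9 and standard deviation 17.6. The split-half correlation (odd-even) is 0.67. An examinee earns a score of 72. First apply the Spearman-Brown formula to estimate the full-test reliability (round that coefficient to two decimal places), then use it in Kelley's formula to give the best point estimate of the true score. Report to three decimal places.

77.980

Spearman-Brown: ρ = 2r/(1 + r) = 2(0.67)/(1 + 0.67) = 1.340/1.67 = 0.8024 → 0.80
T̂ = 0.80(72) + 0.20(101.9) = 57.60 + 20.380 = 77.9800 → 77.980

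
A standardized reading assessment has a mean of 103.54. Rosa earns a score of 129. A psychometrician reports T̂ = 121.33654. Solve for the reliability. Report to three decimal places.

0.699

T̂ = ρX + (1 − ρ)μ  ⇒  T̂ − μ = ρ(X − μ)
ρ = (T̂ − μ)/(X − μ) = (121.33654 − 103.54) / (129 − 103.54) = 17.79654 / 25.46 = 0.69900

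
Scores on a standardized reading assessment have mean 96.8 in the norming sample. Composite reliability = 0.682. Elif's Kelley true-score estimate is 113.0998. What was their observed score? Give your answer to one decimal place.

120.7

T̂ = ρX + (1 − ρ)μ  ⇒  X = (T̂ − (1 − ρ)μ) / ρ
X = (113.0998 − 0.318 × 96.8) / 0.682 = (113.0998 − 30.7824) / 0.682 = 82.3174 / 0.682 = 120.700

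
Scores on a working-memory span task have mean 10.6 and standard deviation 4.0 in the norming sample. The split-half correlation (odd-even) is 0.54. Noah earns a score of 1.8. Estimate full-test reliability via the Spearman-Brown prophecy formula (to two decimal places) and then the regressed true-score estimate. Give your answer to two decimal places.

4.44

Spearman-Brown: ρ = 2r/(1 + r) = 2(0.54)/(1 + 0.54) = 1.080/1.54 = 0.7013 → 0.70
Weight the observed score by reliability and the mean by (1 − reliability): T̂ = 0.70·1.8 + 0.30·10.6 = 1.260 + 3.180 = 4.440.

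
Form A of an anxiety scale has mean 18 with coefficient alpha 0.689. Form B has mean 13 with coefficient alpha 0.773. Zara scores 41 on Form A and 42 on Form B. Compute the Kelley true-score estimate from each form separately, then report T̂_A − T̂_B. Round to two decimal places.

T̂_A = 0.689(41) + 0.311(18) = 33.8470
T̂_B = 0.773(42) + 0.227(13) = 35.4170
T̂_A − T̂_B = -1.5700

-1.57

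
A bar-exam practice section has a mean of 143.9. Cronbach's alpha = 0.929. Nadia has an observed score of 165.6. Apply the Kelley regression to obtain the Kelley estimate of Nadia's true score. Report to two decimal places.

164.06

T̂ = ρX + (1 − ρ)μ
  = 0.929 × 165.6 + 0.071 × 143.9
  = 153.8424 + 10.2169
  = 164.059
  ≈ 164.06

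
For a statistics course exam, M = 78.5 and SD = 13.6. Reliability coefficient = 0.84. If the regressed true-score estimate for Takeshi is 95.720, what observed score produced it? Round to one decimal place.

99.0

T̂ = ρX + (1 − ρ)μ  ⇒  X = (T̂ − (1 − ρ)μ) / ρ
X = (95.720 − 0.16 × 78.5) / 0.84 = (95.720 − 12.560) / 0.84 = 83.160 / 0.84 = 99.000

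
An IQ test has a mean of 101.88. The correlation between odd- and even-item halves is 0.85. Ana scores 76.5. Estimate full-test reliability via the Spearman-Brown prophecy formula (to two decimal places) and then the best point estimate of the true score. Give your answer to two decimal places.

Spearman-Brown: ρ = 2r/(1 + r) = 2(0.85)/(1 + 0.85) = 1.700/1.85 = 0.9189 → 0.92
T̂ = 0.92(76.5) + 0.08(101.88) = 70.380 + 8.1504 = 78.530 → 78.53

78.53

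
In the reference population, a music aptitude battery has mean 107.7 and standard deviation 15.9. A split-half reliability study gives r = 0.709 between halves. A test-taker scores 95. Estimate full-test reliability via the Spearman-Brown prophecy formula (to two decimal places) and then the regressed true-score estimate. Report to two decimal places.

97.16

Spearman-Brown: ρ = 2r/(1 + r) = 2(0.709)/(1 + 0.709) = 1.4180/1.709 = 0.8297 → 0.83
T̂ = 0.83(95) + 0.17(107.7) = 78.85 + 18.309 = 97.159 → 97.16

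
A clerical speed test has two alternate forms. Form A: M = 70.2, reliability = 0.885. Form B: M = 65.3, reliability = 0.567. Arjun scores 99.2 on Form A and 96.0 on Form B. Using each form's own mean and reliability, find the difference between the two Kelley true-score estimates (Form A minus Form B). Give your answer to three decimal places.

13.158

T̂_A = 0.885(99.2) + 0.115(70.2) = 95.86500
T̂_B = 0.567(96.0) + 0.433(65.3) = 82.70690
T̂_A − T̂_B = 13.15810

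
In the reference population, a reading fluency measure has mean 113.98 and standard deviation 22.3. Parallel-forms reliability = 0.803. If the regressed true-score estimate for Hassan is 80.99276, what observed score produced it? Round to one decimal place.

T̂ = ρX + (1 − ρ)μ  ⇒  X = (T̂ − (1 − ρ)μ) / ρ
X = (80.99276 − 0.197 × 113.98) / 0.803 = (80.99276 − 22.45406) / 0.803 = 58.53870 / 0.803 = 72.900

72.9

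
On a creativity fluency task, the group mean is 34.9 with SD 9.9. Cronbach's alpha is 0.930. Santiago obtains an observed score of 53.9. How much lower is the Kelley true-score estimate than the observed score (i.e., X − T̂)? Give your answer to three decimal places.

Weight the observed score by reliability and the mean by (1 − reliability): T̂ = 0.930·53.9 + 0.070·34.9 = 50.1270 + 2.4430 = 52.57000.
X − T̂ = 53.9 − 52.5700 = 1.3300 → 1.330

1.330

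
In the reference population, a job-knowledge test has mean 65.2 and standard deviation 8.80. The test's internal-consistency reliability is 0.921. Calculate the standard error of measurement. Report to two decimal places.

2.47

SEM = SD · √(1 − ρ) = 8.80 × √0.079 = 8.80 × 0.2811 = 2.473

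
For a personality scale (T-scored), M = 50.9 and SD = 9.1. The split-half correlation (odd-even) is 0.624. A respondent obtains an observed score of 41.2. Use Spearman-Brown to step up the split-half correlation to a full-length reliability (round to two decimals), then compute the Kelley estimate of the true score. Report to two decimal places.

Spearman-Brown: ρ = 2r/(1 + r) = 2(0.624)/(1 + 0.624) = 1.2480/1.624 = 0.7685 → 0.77
T̂ = 0.77(41.2) + 0.23(50.9) = 31.724 + 11.707 = 43.431 → 43.43

43.43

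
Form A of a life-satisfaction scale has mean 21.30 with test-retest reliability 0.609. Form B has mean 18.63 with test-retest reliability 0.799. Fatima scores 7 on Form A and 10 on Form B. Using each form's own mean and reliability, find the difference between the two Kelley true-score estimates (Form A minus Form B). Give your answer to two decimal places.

T̂_A = 0.609(7) + 0.391(21.30) = 12.5913
T̂_B = 0.799(10) + 0.201(18.63) = 11.7346
T̂_A − T̂_B = 0.8567

0.86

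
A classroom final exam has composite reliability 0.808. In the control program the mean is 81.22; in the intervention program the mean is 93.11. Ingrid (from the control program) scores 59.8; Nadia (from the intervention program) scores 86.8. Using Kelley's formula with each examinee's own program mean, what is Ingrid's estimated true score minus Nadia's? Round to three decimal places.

T̂_Ingrid = 0.808(59.8) + 0.192(81.22) = 63.91264
T̂_Nadia = 0.808(86.8) + 0.192(93.11) = 88.01152
Difference = 63.91264 − 88.01152 = -24.09888

-24.099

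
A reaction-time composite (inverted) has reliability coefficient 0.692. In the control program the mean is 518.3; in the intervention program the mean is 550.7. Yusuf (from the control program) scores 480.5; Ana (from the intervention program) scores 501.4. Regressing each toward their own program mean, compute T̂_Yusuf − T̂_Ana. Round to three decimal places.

-24.442

T̂_Yusuf = 0.692(480.5) + 0.308(518.3) = 492.14240
T̂_Ana = 0.692(501.4) + 0.308(550.7) = 516.58440
Difference = 492.14240 − 516.58440 = -24.44200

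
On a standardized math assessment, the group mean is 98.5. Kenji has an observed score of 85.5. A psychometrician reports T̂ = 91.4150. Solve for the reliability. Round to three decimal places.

0.545

T̂ = ρX + (1 − ρ)μ  ⇒  T̂ − μ = ρ(X − μ)
ρ = (T̂ − μ)/(X − μ) = (91.4150 − 98.5) / (85.5 − 98.5) = -7.0850 / -13.0 = 0.54500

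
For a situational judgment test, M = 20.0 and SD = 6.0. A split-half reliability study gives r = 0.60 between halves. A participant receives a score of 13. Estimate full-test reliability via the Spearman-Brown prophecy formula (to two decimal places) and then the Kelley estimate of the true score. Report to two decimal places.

14.75

Spearman-Brown: ρ = 2r/(1 + r) = 2(0.60)/(1 + 0.60) = 1.200/1.60 = 0.7500 → 0.75
Weight the observed score by reliability and the mean by (1 − reliability): T̂ = 0.75·13 + 0.25·20.0 = 9.75 + 5.000 = 14.750.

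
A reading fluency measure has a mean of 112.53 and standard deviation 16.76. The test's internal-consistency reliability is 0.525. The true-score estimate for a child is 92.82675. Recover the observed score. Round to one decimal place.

T̂ = ρX + (1 − ρ)μ  ⇒  X = (T̂ − (1 − ρ)μ) / ρ
X = (92.82675 − 0.475 × 112.53) / 0.525 = (92.82675 − 53.45175) / 0.525 = 39.37500 / 0.525 = 75.000

75.0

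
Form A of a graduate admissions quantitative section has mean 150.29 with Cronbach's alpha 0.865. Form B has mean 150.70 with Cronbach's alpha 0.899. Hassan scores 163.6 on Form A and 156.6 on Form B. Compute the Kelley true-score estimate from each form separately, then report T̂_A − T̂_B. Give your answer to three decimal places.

T̂_A = 0.865(163.6) + 0.135(150.29) = 161.80315
T̂_B = 0.899(156.6) + 0.101(150.70) = 156.00410
T̂_A − T̂_B = 5.79905

5.799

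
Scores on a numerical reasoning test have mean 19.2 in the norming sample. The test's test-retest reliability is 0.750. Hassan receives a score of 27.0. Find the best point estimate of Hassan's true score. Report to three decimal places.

25.050

T̂ = ρX + (1 − ρ)μ
  = 0.750 × 27.0 + 0.250 × 19.2
  = 20.2500 + 4.8000
  = 25.0500
  ≈ 25.050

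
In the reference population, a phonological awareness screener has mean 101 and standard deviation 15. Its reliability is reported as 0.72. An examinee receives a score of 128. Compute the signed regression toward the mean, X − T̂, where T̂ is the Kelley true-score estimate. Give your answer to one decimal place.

T̂ = ρX + (1 − ρ)μ
  = 0.72 × 128 + 0.28 × 101
  = 92.16 + 28.28
  = 120.440
  ≈ 120.44
X − T̂ = 128 − 120.44 = 7.56 → 7.6

7.6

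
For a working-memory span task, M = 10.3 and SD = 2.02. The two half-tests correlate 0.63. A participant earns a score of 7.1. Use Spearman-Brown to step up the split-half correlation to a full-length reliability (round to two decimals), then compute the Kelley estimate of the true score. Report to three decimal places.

7.836

Spearman-Brown: ρ = 2r/(1 + r) = 2(0.63)/(1 + 0.63) = 1.260/1.63 = 0.7730 → 0.77
T̂ = ρX + (1 − ρ)μ
  = 0.77 × 7.1 + 0.23 × 10.3
  = 5.467 + 2.369
  = 7.8360
  ≈ 7.836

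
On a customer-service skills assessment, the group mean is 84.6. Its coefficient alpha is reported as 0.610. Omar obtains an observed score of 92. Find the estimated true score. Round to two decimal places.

T̂ = ρX + (1 − ρ)μ
  = 0.610 × 92 + 0.390 × 84.6
  = 56.120 + 32.9940
  = 89.114
  ≈ 89.11

89.11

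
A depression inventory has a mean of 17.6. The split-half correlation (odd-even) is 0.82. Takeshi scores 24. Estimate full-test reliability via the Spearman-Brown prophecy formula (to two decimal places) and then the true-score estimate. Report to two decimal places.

Spearman-Brown: ρ = 2r/(1 + r) = 2(0.82)/(1 + 0.82) = 1.640/1.82 = 0.9011 → 0.90
T̂ = 0.90(24) + 0.10(17.6) = 21.60 + 1.760 = 23.360 → 23.36

23.36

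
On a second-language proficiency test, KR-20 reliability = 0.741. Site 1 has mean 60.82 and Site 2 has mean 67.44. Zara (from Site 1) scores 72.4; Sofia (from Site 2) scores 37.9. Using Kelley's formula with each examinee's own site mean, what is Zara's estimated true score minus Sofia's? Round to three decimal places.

23.850

T̂_Zara = 0.741(72.4) + 0.259(60.82) = 69.40078
T̂_Sofia = 0.741(37.9) + 0.259(67.44) = 45.55086
Difference = 69.40078 − 45.55086 = 23.84992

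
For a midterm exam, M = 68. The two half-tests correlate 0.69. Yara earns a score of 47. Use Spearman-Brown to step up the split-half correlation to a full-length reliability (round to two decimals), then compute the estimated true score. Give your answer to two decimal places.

50.78

Spearman-Brown: ρ = 2r/(1 + r) = 2(0.69)/(1 + 0.69) = 1.380/1.69 = 0.8166 → 0.82
T̂ = 0.82(47) + 0.18(68) = 38.54 + 12.24 = 50.780 → 50.78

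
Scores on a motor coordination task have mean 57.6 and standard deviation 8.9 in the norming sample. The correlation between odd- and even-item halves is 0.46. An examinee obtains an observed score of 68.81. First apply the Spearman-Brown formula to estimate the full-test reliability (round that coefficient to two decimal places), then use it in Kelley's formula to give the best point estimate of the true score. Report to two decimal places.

64.66

Spearman-Brown: ρ = 2r/(1 + r) = 2(0.46)/(1 + 0.46) = 0.920/1.46 = 0.6301 → 0.63
T̂ = ρX + (1 − ρ)μ
  = 0.63 × 68.81 + 0.37 × 57.6
  = 43.3503 + 21.312
  = 64.662
  ≈ 64.66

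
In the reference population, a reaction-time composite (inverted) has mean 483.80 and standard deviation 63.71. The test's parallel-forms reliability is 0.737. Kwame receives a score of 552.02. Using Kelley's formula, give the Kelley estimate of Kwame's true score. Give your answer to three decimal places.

534.078

T̂ = 0.737(552.02) + 0.263(483.80) = 406.83874 + 127.23940 = 534.0781 → 534.078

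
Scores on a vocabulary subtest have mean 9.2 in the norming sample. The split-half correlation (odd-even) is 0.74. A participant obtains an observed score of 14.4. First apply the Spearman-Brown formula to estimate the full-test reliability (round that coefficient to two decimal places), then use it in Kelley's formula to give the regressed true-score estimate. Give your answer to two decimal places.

13.62

Spearman-Brown: ρ = 2r/(1 + r) = 2(0.74)/(1 + 0.74) = 1.480/1.74 = 0.8506 → 0.85
Weight the observed score by reliability and the mean by (1 − reliability): T̂ = 0.85·14.4 + 0.15·9.2 = 12.240 + 1.380 = 13.620.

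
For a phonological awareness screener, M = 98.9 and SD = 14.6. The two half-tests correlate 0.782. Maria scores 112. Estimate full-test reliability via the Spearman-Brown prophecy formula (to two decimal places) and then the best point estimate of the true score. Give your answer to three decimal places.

110.428

Spearman-Brown: ρ = 2r/(1 + r) = 2(0.782)/(1 + 0.782) = 1.5640/1.782 = 0.8777 → 0.88
T̂ = ρX + (1 − ρ)μ
  = 0.88 × 112 + 0.12 × 98.9
  = 98.56 + 11.868
  = 110.4280
  ≈ 110.428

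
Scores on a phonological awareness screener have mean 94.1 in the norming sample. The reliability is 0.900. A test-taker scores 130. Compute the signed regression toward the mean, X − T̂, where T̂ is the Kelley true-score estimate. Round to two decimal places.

T̂ = ρX + (1 − ρ)μ
  = 0.900 × 130 + 0.100 × 94.1
  = 117.000 + 9.4100
  = 126.4100
  ≈ 126.410
X − T̂ = 130 − 126.410 = 3.590 → 3.59

3.59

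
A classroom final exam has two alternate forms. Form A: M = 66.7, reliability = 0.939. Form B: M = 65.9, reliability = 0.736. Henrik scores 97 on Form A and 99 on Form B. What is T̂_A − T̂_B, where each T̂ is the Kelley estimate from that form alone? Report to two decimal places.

4.89

T̂_A = 0.939(97) + 0.061(66.7) = 95.1517
T̂_B = 0.736(99) + 0.264(65.9) = 90.2616
T̂_A − T̂_B = 4.8901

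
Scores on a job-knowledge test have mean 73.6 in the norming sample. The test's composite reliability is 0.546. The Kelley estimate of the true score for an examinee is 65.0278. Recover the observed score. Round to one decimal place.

57.9

T̂ = ρX + (1 − ρ)μ  ⇒  X = (T̂ − (1 − ρ)μ) / ρ
X = (65.0278 − 0.454 × 73.6) / 0.546 = (65.0278 − 33.4144) / 0.546 = 31.6134 / 0.546 = 57.900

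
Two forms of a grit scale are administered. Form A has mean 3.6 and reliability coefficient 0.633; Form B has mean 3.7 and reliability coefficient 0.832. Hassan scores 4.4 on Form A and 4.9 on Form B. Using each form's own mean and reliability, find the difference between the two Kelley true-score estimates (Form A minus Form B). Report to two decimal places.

T̂_A = 0.633(4.4) + 0.367(3.6) = 4.1064
T̂_B = 0.832(4.9) + 0.168(3.7) = 4.6984
T̂_A − T̂_B = -0.5920

-0.59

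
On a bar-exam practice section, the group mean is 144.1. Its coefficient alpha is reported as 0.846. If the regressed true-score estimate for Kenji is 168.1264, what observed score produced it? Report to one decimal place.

172.5

T̂ = ρX + (1 − ρ)μ  ⇒  X = (T̂ − (1 − ρ)μ) / ρ
X = (168.1264 − 0.154 × 144.1) / 0.846 = (168.1264 − 22.1914) / 0.846 = 145.9350 / 0.846 = 172.500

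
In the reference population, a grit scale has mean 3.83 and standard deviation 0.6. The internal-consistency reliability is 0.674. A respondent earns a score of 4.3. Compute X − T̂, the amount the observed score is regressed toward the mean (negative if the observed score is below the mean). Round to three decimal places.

0.153

T̂ = 0.674(4.3) + 0.326(3.83) = 2.8982 + 1.24858 = 4.14678 → 4.1468
X − T̂ = 4.3 − 4.1468 = 0.1532 → 0.153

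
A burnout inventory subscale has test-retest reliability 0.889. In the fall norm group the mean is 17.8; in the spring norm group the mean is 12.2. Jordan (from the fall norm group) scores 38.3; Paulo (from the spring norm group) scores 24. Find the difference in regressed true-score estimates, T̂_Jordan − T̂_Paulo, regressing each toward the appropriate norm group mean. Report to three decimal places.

13.334

T̂_Jordan = 0.889(38.3) + 0.111(17.8) = 36.02450
T̂_Paulo = 0.889(24) + 0.111(12.2) = 22.69020
Difference = 36.02450 − 22.69020 = 13.33430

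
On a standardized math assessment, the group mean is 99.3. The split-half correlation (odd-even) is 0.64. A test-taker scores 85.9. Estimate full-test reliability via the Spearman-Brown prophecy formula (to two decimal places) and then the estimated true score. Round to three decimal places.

Spearman-Brown: ρ = 2r/(1 + r) = 2(0.64)/(1 + 0.64) = 1.280/1.64 = 0.7805 → 0.78
Kelley's formula gives T̂ = 0.78·85.9 + 0.22·99.3 = 67.002 + 21.846 = 88.8480.

88.848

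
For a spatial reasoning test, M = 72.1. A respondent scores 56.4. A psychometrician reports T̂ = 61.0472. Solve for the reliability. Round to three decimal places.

0.704

T̂ = ρX + (1 − ρ)μ  ⇒  T̂ − μ = ρ(X − μ)
ρ = (T̂ − μ)/(X − μ) = (61.0472 − 72.1) / (56.4 − 72.1) = -11.0528 / -15.7 = 0.70400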